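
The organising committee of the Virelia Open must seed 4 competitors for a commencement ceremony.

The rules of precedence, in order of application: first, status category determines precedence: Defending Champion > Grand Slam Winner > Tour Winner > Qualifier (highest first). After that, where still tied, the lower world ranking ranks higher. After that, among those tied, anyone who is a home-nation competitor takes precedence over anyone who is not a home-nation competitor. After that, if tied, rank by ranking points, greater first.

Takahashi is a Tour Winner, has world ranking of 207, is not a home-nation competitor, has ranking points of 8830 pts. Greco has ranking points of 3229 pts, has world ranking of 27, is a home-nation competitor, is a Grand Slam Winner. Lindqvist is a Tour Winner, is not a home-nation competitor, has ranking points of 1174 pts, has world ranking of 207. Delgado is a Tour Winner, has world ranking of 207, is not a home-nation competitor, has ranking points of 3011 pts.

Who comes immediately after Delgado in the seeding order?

By status category: Greco (Grand Slam Winner); then Takahashi, Delgado and Lindqvist (Tour Winner).
Takahashi, Delgado and Lindqvist all have world ranking 207, so the next rule applies.
Takahashi, Delgado and Lindqvist are each not a home-nation competitor, so the next rule applies.
Among Takahashi, Delgado and Lindqvist, by ranking points (higher first): Takahashi (8830 pts) before Delgado (3011 pts) before Lindqvist (1174 pts).
Order: Greco, Takahashi, Delgado, Lindqvist.

Lindqvist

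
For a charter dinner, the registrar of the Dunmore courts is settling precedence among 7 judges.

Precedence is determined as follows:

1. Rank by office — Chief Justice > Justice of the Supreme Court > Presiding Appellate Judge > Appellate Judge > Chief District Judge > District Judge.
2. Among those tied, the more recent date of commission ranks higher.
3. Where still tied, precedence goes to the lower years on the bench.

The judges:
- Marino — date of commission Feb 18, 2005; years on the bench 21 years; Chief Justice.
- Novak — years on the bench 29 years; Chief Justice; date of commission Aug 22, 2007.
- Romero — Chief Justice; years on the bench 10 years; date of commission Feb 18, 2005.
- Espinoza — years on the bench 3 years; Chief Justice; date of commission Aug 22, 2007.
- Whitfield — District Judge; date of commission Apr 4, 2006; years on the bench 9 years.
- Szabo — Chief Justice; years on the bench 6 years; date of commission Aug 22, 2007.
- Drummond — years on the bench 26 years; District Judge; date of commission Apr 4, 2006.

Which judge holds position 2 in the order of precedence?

By office: Espinoza, Szabo, Novak, Romero and Marino (Chief Justice); then Whitfield and Drummond (District Judge).
Among Espinoza, Szabo, Novak, Romero and Marino, by date of commission (later first): Espinoza, Szabo and Novak (Aug 22, 2007) before Romero and Marino (Feb 18, 2005).
Among Espinoza, Szabo and Novak, by years on the bench (lower first): Espinoza (3 years) before Szabo (6 years) before Novak (29 years).
Among Romero and Marino, by years on the bench (lower first): Romero (10 years) before Marino (21 years).
Whitfield and Drummond both have date of commission Apr 4, 2006, so the next rule applies.
Among Whitfield and Drummond, by years on the bench (lower first): Whitfield (9 years) before Drummond (26 years).
Order: Espinoza, Szabo, Novak, Romero, Marino, Whitfield, Drummond.

Szabo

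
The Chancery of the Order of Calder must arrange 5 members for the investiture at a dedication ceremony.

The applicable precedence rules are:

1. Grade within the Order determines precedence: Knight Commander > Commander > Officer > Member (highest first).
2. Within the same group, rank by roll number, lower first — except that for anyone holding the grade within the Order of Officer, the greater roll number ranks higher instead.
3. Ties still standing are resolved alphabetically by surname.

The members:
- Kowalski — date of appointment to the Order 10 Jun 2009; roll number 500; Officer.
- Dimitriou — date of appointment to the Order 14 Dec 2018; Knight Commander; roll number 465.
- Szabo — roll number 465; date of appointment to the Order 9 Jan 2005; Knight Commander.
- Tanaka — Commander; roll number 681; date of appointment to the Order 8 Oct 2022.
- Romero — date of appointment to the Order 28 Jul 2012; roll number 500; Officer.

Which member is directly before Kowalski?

By grade within the Order: Dimitriou and Szabo (Knight Commander); then Tanaka (Commander); then Kowalski and Romero (Officer).
Dimitriou and Szabo both have roll number 465, so the next rule applies.
Among Dimitriou and Szabo, alphabetically by surname: Dimitriou before Szabo.
Kowalski and Romero both have roll number 500, so the next rule applies.
Among Kowalski and Romero, alphabetically by surname: Kowalski before Romero.
Order: Dimitriou, Szabo, Tanaka, Kowalski, Romero.

Tanaka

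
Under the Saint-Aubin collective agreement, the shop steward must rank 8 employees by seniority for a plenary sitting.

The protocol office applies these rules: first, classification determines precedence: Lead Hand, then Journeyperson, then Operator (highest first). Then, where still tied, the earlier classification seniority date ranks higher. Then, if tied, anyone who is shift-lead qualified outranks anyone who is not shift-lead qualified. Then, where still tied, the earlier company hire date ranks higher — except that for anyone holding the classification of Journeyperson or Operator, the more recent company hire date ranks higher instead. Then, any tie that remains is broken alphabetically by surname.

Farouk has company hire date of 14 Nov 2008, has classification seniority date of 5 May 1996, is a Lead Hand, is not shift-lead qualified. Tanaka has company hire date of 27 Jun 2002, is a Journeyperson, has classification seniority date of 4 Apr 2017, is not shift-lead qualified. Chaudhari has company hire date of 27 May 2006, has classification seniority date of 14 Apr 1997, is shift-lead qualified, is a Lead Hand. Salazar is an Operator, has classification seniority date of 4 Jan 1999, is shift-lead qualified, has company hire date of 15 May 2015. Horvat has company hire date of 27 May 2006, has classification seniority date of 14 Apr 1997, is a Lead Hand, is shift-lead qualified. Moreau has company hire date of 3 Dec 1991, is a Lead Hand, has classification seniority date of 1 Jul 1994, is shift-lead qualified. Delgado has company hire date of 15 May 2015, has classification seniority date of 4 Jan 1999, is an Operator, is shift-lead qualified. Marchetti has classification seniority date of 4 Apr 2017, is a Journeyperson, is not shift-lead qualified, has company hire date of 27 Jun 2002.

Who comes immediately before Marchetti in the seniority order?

By classification: Moreau, Farouk, Chaudhari and Horvat (Lead Hand); then Marchetti and Tanaka (Journeyperson); then Delgado and Salazar (Operator).
Among Moreau, Farouk, Chaudhari and Horvat, by classification seniority date (earlier first): Moreau (1 Jul 1994) before Farouk (5 May 1996) before Chaudhari and Horvat (14 Apr 1997).
Chaudhari and Horvat are each shift-lead qualified, so the next rule applies.
Chaudhari and Horvat both have company hire date 27 May 2006, so the next rule applies.
Among Chaudhari and Horvat, alphabetically by surname: Chaudhari before Horvat.
Marchetti and Tanaka both have classification seniority date 4 Apr 2017, so the next rule applies.
Marchetti and Tanaka are each not shift-lead qualified, so the next rule applies.
Marchetti and Tanaka both have company hire date 27 Jun 2002, so the next rule applies.
Among Marchetti and Tanaka, alphabetically by surname: Marchetti before Tanaka.
Delgado and Salazar both have classification seniority date 4 Jan 1999, so the next rule applies.
Delgado and Salazar are each shift-lead qualified, so the next rule applies.
Delgado and Salazar both have company hire date 15 May 2015, so the next rule applies.
Among Delgado and Salazar, alphabetically by surname: Delgado before Salazar.
Order: Moreau, Farouk, Chaudhari, Horvat, Marchetti, Tanaka, Delgado, Salazar.

Horvat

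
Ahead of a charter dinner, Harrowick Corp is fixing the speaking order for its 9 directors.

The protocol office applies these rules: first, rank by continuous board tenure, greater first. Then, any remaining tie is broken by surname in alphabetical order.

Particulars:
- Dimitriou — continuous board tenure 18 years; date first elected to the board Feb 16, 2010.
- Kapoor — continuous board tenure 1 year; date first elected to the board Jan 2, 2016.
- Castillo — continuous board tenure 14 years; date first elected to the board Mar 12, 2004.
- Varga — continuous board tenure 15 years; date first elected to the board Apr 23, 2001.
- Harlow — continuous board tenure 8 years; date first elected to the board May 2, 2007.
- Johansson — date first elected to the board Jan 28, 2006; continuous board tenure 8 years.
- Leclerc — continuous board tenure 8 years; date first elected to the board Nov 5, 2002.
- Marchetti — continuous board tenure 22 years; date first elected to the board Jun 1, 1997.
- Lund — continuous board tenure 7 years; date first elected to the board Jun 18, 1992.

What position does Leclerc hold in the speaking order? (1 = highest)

7

By continuous board tenure (higher first): Marchetti (22 years); then Dimitriou (18 years); then Varga (15 years); then Castillo (14 years); then Harlow, Johansson and Leclerc (each 8 years); then Lund (7 years); then Kapoor (1 year).
Among Harlow, Johansson and Leclerc, alphabetically by surname: Harlow before Johansson before Leclerc.
Order: Marchetti, Dimitriou, Varga, Castillo, Harlow, Johansson, Leclerc, Lund, Kapoor. So position 7.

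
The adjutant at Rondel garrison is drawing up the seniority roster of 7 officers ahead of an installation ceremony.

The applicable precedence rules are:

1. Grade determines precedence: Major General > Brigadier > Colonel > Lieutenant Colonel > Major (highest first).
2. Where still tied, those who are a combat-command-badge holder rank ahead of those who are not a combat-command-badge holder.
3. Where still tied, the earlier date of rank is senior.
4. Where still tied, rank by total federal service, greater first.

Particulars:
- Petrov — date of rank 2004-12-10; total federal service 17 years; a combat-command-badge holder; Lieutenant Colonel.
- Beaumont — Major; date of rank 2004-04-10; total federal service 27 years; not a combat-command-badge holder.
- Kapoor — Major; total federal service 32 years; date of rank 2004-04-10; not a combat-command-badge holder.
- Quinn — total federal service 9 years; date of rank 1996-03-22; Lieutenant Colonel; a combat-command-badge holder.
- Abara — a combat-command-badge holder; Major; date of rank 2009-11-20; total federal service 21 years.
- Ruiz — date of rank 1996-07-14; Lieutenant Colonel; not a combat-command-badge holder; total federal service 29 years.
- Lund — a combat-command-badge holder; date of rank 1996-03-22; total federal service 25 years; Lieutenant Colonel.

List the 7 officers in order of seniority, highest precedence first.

Lund, Quinn, Petrov, Ruiz, Abara, Kapoor, Beaumont

By grade: Lund, Quinn, Petrov and Ruiz (Lieutenant Colonel); then Abara, Kapoor and Beaumont (Major).
Among Lund, Quinn, Petrov and Ruiz, a combat-command-badge holder before not a combat-command-badge holder: Lund, Quinn and Petrov (a combat-command-badge holder) before Ruiz (not a combat-command-badge holder).
Among Lund, Quinn and Petrov, by date of rank (earlier first): Lund and Quinn (1996-03-22) before Petrov (2004-12-10).
Among Lund and Quinn, by total federal service (higher first): Lund (25 years) before Quinn (9 years).
Among Abara, Kapoor and Beaumont, a combat-command-badge holder before not a combat-command-badge holder: Abara (a combat-command-badge holder) before Kapoor and Beaumont (not a combat-command-badge holder).
Kapoor and Beaumont both have date of rank 2004-04-10, so the next rule applies.
Among Kapoor and Beaumont, by total federal service (higher first): Kapoor (32 years) before Beaumont (27 years).
Full order: Lund, Quinn, Petrov, Ruiz, Abara, Kapoor, Beaumont.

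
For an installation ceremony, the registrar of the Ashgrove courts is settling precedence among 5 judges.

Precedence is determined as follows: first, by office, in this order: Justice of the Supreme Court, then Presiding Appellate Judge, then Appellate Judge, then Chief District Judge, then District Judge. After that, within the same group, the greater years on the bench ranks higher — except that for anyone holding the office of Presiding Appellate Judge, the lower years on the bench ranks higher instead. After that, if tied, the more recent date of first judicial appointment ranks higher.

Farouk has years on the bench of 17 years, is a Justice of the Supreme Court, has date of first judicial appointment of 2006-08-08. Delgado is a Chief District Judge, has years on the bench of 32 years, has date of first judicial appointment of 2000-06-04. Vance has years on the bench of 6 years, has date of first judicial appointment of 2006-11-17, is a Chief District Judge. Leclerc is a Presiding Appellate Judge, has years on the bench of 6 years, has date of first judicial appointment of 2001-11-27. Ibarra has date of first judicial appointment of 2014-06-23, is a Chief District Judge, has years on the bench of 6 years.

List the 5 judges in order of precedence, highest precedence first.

By office: Farouk (Justice of the Supreme Court); then Leclerc (Presiding Appellate Judge); then Delgado, Ibarra and Vance (Chief District Judge).
Among Delgado, Ibarra and Vance, by years on the bench (higher first): Delgado (32 years) before Ibarra and Vance (6 years).
Among Ibarra and Vance, by date of first judicial appointment (later first): Ibarra (2014-06-23) before Vance (2006-11-17).
Full order: Farouk, Leclerc, Delgado, Ibarra, Vance.

Farouk, Leclerc, Delgado, Ibarra, Vance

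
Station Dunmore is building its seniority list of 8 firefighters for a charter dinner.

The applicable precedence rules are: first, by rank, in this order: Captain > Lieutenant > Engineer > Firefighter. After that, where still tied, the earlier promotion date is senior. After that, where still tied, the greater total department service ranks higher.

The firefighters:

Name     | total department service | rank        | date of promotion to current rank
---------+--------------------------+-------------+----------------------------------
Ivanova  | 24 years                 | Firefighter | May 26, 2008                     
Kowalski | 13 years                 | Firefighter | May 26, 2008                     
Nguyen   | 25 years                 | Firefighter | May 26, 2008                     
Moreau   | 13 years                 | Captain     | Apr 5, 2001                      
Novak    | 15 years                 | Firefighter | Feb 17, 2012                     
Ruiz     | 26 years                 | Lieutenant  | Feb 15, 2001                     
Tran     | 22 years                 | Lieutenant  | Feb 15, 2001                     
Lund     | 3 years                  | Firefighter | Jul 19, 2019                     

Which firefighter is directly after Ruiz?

Tran

By rank: Moreau (Captain); then Ruiz and Tran (Lieutenant); then Nguyen, Ivanova, Kowalski, Novak and Lund (Firefighter).
Ruiz and Tran both have date of promotion to current rank Feb 15, 2001, so the next rule applies.
Among Ruiz and Tran, by total department service (higher first): Ruiz (26 years) before Tran (22 years).
Among Nguyen, Ivanova, Kowalski, Novak and Lund, by date of promotion to current rank (earlier first): Nguyen, Ivanova and Kowalski (May 26, 2008) before Novak (Feb 17, 2012) before Lund (Jul 19, 2019).
Among Nguyen, Ivanova and Kowalski, by total department service (higher first): Nguyen (25 years) before Ivanova (24 years) before Kowalski (13 years).
Order: Moreau, Ruiz, Tran, Nguyen, Ivanova, Kowalski, Novak, Lund.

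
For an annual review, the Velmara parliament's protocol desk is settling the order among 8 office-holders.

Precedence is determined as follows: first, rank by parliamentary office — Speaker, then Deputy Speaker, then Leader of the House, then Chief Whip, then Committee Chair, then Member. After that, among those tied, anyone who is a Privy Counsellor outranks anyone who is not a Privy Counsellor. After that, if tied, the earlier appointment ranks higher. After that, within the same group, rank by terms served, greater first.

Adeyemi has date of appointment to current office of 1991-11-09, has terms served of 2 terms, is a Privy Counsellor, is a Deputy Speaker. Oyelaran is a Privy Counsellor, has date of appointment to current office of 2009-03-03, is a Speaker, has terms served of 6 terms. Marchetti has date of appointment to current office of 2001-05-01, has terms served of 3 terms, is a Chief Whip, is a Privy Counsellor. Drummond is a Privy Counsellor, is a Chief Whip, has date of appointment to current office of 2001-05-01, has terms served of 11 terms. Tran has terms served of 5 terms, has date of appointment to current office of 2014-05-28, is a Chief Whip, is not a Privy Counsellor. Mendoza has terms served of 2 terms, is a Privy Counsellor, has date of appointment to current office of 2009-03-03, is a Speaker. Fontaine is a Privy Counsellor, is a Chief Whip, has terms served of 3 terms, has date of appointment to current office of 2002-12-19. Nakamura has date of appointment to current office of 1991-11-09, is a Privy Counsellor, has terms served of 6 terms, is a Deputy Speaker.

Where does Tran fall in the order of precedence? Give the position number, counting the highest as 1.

8

By parliamentary office: Oyelaran and Mendoza (Speaker); then Nakamura and Adeyemi (Deputy Speaker); then Drummond, Marchetti, Fontaine and Tran (Chief Whip).
Oyelaran and Mendoza are each a Privy Counsellor, so the next rule applies.
Oyelaran and Mendoza both have date of appointment to current office 2009-03-03, so the next rule applies.
Among Oyelaran and Mendoza, by terms served (higher first): Oyelaran (6 terms) before Mendoza (2 terms).
Nakamura and Adeyemi are each a Privy Counsellor, so the next rule applies.
Nakamura and Adeyemi both have date of appointment to current office 1991-11-09, so the next rule applies.
Among Nakamura and Adeyemi, by terms served (higher first): Nakamura (6 terms) before Adeyemi (2 terms).
Among Drummond, Marchetti, Fontaine and Tran, a Privy Counsellor before not a Privy Counsellor: Drummond, Marchetti and Fontaine (a Privy Counsellor) before Tran (not a Privy Counsellor).
Among Drummond, Marchetti and Fontaine, by date of appointment to current office (earlier first): Drummond and Marchetti (2001-05-01) before Fontaine (2002-12-19).
Among Drummond and Marchetti, by terms served (higher first): Drummond (11 terms) before Marchetti (3 terms).
Order: Oyelaran, Mendoza, Nakamura, Adeyemi, Drummond, Marchetti, Fontaine, Tran. So position 8.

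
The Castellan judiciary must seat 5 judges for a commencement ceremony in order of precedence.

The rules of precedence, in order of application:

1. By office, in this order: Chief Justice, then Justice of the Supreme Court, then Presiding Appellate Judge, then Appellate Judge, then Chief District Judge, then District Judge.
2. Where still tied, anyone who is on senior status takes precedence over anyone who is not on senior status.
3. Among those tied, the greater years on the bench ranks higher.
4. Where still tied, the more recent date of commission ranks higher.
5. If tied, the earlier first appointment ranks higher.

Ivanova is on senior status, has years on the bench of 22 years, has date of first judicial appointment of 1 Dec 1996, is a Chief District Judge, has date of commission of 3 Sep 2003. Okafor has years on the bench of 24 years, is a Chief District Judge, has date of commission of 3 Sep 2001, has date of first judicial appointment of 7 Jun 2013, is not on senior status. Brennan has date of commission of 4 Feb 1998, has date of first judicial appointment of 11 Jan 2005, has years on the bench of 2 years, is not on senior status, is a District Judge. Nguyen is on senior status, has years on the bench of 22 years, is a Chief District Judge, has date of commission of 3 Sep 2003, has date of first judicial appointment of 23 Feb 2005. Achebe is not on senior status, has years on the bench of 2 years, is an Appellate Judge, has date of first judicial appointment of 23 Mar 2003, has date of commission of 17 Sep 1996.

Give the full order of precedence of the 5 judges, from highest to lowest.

Achebe, Ivanova, Nguyen, Okafor, Brennan

By office: Achebe (Appellate Judge); then Ivanova, Nguyen and Okafor (Chief District Judge); then Brennan (District Judge).
Among Ivanova, Nguyen and Okafor, on senior status before not on senior status: Ivanova and Nguyen (on senior status) before Okafor (not on senior status).
Ivanova and Nguyen both have years on the bench 22 years, so the next rule applies.
Ivanova and Nguyen both have date of commission 3 Sep 2003, so the next rule applies.
Among Ivanova and Nguyen, by date of first judicial appointment (earlier first): Ivanova (1 Dec 1996) before Nguyen (23 Feb 2005).
Full order: Achebe, Ivanova, Nguyen, Okafor, Brennan.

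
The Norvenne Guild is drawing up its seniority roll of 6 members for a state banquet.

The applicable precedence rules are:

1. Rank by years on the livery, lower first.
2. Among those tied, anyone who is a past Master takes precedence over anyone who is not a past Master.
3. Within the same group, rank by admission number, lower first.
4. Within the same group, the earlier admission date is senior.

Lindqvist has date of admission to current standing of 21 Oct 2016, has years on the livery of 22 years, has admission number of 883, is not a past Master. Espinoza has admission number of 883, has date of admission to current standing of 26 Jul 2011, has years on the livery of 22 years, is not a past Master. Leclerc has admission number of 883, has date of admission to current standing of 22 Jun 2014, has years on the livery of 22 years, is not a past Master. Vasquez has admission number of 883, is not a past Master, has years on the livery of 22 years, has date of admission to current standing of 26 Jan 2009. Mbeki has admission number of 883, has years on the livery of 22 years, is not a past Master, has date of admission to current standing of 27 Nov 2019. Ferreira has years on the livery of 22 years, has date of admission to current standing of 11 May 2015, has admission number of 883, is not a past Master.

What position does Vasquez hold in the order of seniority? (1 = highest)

1

By years on the livery (lower first): Vasquez, Espinoza, Leclerc, Ferreira, Lindqvist and Mbeki (each 22 years).
Vasquez, Espinoza, Leclerc, Ferreira, Lindqvist and Mbeki are each not a past Master, so the next rule applies.
Vasquez, Espinoza, Leclerc, Ferreira, Lindqvist and Mbeki all have admission number 883, so the next rule applies.
Among Vasquez, Espinoza, Leclerc, Ferreira, Lindqvist and Mbeki, by date of admission to current standing (earlier first): Vasquez (26 Jan 2009) before Espinoza (26 Jul 2011) before Leclerc (22 Jun 2014) before Ferreira (11 May 2015) before Lindqvist (21 Oct 2016) before Mbeki (27 Nov 2019).
Order: Vasquez, Espinoza, Leclerc, Ferreira, Lindqvist, Mbeki. So position 1.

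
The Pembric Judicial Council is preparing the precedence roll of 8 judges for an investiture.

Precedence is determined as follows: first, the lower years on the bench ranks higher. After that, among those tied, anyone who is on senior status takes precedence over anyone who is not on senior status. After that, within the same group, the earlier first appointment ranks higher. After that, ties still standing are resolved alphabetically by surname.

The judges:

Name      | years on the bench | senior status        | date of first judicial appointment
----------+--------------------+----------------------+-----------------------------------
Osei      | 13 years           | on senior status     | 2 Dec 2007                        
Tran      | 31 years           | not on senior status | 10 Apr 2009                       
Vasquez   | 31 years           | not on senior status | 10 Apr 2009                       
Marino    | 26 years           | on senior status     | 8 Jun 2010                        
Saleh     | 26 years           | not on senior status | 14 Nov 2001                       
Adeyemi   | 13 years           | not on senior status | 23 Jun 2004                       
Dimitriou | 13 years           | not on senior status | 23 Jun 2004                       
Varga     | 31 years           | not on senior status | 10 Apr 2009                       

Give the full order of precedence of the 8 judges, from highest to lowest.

By years on the bench (lower first): Osei, Adeyemi and Dimitriou (each 13 years); then Marino and Saleh (both 26 years); then Tran, Varga and Vasquez (each 31 years).
Among Osei, Adeyemi and Dimitriou, on senior status before not on senior status: Osei (on senior status) before Adeyemi and Dimitriou (not on senior status).
Adeyemi and Dimitriou both have date of first judicial appointment 23 Jun 2004, so the next rule applies.
Among Adeyemi and Dimitriou, alphabetically by surname: Adeyemi before Dimitriou.
Among Marino and Saleh, on senior status before not on senior status: Marino (on senior status) before Saleh (not on senior status).
Tran, Varga and Vasquez are each not on senior status, so the next rule applies.
Tran, Varga and Vasquez all have date of first judicial appointment 10 Apr 2009, so the next rule applies.
Among Tran, Varga and Vasquez, alphabetically by surname: Tran before Varga before Vasquez.
Full order: Osei, Adeyemi, Dimitriou, Marino, Saleh, Tran, Varga, Vasquez.

Osei, Adeyemi, Dimitriou, Marino, Saleh, Tran, Varga, Vasquez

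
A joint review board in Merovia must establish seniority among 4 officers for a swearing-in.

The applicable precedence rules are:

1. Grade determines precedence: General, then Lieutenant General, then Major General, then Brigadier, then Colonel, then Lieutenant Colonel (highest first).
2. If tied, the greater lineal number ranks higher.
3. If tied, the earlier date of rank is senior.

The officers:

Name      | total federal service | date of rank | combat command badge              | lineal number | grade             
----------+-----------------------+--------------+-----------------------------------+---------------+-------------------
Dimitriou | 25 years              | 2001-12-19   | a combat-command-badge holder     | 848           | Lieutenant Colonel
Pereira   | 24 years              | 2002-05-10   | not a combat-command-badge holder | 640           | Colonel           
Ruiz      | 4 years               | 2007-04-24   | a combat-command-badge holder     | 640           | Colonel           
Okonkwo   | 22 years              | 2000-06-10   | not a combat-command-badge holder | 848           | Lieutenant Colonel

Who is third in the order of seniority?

Okonkwo

By grade: Pereira and Ruiz (Colonel); then Okonkwo and Dimitriou (Lieutenant Colonel).
Pereira and Ruiz both have lineal number 640, so the next rule applies.
Among Pereira and Ruiz, by date of rank (earlier first): Pereira (2002-05-10) before Ruiz (2007-04-24).
Okonkwo and Dimitriou both have lineal number 848, so the next rule applies.
Among Okonkwo and Dimitriou, by date of rank (earlier first): Okonkwo (2000-06-10) before Dimitriou (2001-12-19).
Order: Pereira, Ruiz, Okonkwo, Dimitriou.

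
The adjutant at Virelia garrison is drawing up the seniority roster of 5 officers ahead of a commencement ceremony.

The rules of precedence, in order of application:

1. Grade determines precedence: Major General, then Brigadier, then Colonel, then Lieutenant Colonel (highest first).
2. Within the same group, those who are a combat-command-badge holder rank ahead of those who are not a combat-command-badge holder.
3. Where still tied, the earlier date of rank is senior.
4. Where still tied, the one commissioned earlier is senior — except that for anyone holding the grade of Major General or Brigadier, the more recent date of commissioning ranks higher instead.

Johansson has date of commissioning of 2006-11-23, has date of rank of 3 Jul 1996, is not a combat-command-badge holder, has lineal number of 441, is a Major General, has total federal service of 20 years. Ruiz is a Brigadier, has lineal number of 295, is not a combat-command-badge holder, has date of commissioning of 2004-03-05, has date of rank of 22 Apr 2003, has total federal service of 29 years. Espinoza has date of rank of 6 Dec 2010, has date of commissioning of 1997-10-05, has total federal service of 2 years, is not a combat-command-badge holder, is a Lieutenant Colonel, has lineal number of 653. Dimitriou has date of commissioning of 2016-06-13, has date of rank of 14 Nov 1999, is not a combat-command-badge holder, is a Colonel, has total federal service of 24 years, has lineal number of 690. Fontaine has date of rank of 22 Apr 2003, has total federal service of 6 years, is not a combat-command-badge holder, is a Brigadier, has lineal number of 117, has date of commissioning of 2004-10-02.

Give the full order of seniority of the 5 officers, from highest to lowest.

By grade: Johansson (Major General); then Fontaine and Ruiz (Brigadier); then Dimitriou (Colonel); then Espinoza (Lieutenant Colonel).
Fontaine and Ruiz are each not a combat-command-badge holder, so the next rule applies.
Fontaine and Ruiz both have date of rank 22 Apr 2003, so the next rule applies.
Among Fontaine and Ruiz, by date of commissioning (later first) (reversed rule for this group): Fontaine (2004-10-02) before Ruiz (2004-03-05).
Full order: Johansson, Fontaine, Ruiz, Dimitriou, Espinoza.

Johansson, Fontaine, Ruiz, Dimitriou, Espinoza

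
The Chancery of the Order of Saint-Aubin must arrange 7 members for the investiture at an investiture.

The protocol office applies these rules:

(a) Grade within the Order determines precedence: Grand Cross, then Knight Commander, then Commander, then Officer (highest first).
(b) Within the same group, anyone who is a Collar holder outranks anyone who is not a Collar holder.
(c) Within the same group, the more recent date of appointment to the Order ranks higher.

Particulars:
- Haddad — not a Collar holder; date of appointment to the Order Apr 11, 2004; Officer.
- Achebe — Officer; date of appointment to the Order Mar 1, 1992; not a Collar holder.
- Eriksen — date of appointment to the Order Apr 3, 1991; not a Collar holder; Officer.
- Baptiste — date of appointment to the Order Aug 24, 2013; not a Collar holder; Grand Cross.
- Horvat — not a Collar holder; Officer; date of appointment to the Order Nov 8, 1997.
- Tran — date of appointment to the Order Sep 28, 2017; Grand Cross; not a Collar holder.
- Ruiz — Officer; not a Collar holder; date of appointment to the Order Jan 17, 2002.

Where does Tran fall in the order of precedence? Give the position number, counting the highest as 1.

By grade within the Order: Tran and Baptiste (Grand Cross); then Haddad, Ruiz, Horvat, Achebe and Eriksen (Officer).
Tran and Baptiste are each not a Collar holder, so the next rule applies.
Among Tran and Baptiste, by date of appointment to the Order (later first): Tran (Sep 28, 2017) before Baptiste (Aug 24, 2013).
Haddad, Ruiz, Horvat, Achebe and Eriksen are each not a Collar holder, so the next rule applies.
Among Haddad, Ruiz, Horvat, Achebe and Eriksen, by date of appointment to the Order (later first): Haddad (Apr 11, 2004) before Ruiz (Jan 17, 2002) before Horvat (Nov 8, 1997) before Achebe (Mar 1, 1992) before Eriksen (Apr 3, 1991).
Order: Tran, Baptiste, Haddad, Ruiz, Horvat, Achebe, Eriksen. So position 1.

1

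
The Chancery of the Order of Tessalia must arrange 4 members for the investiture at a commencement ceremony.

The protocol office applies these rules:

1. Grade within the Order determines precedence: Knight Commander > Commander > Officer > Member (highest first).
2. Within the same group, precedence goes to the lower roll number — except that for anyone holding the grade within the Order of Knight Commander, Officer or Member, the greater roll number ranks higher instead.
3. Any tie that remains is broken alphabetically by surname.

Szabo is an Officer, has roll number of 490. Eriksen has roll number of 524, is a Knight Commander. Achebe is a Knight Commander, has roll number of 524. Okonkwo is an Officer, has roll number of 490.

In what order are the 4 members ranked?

Achebe, Eriksen, Okonkwo, Szabo

By grade within the Order: Achebe and Eriksen (Knight Commander); then Okonkwo and Szabo (Officer).
Achebe and Eriksen both have roll number 524, so the next rule applies.
Among Achebe and Eriksen, alphabetically by surname: Achebe before Eriksen.
Okonkwo and Szabo both have roll number 490, so the next rule applies.
Among Okonkwo and Szabo, alphabetically by surname: Okonkwo before Szabo.
Full order: Achebe, Eriksen, Okonkwo, Szabo.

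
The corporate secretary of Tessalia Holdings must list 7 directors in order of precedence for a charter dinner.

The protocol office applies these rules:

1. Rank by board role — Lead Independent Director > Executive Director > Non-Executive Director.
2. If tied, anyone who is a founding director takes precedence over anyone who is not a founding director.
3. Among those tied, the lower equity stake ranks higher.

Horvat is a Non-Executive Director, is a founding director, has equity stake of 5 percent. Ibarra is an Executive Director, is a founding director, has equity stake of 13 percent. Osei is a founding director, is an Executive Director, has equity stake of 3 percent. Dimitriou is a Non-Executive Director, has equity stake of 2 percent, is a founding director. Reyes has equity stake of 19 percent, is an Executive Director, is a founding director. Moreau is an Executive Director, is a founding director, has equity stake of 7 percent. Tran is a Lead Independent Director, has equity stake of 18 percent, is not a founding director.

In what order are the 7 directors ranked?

Tran, Osei, Moreau, Ibarra, Reyes, Dimitriou, Horvat

By board role: Tran (Lead Independent Director); then Osei, Moreau, Ibarra and Reyes (Executive Director); then Dimitriou and Horvat (Non-Executive Director).
Osei, Moreau, Ibarra and Reyes are each a founding director, so the next rule applies.
Among Osei, Moreau, Ibarra and Reyes, by equity stake (lower first): Osei (3 percent) before Moreau (7 percent) before Ibarra (13 percent) before Reyes (19 percent).
Dimitriou and Horvat are each a founding director, so the next rule applies.
Among Dimitriou and Horvat, by equity stake (lower first): Dimitriou (2 percent) before Horvat (5 percent).
Full order: Tran, Osei, Moreau, Ibarra, Reyes, Dimitriou, Horvat.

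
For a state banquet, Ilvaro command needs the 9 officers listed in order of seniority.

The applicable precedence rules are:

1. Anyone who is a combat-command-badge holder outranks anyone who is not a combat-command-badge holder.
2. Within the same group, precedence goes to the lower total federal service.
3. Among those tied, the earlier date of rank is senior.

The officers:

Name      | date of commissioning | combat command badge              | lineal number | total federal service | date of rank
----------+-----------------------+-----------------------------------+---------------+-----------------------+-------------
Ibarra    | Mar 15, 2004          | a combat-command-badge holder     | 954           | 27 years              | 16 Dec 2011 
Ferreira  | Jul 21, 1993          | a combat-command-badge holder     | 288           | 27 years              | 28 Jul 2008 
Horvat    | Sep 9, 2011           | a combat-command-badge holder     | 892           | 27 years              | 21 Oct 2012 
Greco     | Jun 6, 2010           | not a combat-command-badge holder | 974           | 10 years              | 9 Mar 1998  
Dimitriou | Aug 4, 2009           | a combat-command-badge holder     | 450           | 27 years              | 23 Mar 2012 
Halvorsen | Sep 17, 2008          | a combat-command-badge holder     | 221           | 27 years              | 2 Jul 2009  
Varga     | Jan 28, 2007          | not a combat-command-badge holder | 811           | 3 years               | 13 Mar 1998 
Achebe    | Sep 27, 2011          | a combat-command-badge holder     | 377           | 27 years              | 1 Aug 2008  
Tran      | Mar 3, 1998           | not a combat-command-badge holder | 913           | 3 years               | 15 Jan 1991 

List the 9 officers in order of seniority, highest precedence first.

Ferreira, Achebe, Halvorsen, Ibarra, Dimitriou, Horvat, Tran, Varga, Greco

By the first rule: Ferreira, Achebe, Halvorsen, Ibarra, Dimitriou and Horvat (each a combat-command-badge holder); then Tran, Varga and Greco (each not a combat-command-badge holder).
Ferreira, Achebe, Halvorsen, Ibarra, Dimitriou and Horvat all have total federal service 27 years, so the next rule applies.
Among Ferreira, Achebe, Halvorsen, Ibarra, Dimitriou and Horvat, by date of rank (earlier first): Ferreira (28 Jul 2008) before Achebe (1 Aug 2008) before Halvorsen (2 Jul 2009) before Ibarra (16 Dec 2011) before Dimitriou (23 Mar 2012) before Horvat (21 Oct 2012).
Among Tran, Varga and Greco, by total federal service (lower first): Tran and Varga (3 years) before Greco (10 years).
Among Tran and Varga, by date of rank (earlier first): Tran (15 Jan 1991) before Varga (13 Mar 1998).
Full order: Ferreira, Achebe, Halvorsen, Ibarra, Dimitriou, Horvat, Tran, Varga, Greco.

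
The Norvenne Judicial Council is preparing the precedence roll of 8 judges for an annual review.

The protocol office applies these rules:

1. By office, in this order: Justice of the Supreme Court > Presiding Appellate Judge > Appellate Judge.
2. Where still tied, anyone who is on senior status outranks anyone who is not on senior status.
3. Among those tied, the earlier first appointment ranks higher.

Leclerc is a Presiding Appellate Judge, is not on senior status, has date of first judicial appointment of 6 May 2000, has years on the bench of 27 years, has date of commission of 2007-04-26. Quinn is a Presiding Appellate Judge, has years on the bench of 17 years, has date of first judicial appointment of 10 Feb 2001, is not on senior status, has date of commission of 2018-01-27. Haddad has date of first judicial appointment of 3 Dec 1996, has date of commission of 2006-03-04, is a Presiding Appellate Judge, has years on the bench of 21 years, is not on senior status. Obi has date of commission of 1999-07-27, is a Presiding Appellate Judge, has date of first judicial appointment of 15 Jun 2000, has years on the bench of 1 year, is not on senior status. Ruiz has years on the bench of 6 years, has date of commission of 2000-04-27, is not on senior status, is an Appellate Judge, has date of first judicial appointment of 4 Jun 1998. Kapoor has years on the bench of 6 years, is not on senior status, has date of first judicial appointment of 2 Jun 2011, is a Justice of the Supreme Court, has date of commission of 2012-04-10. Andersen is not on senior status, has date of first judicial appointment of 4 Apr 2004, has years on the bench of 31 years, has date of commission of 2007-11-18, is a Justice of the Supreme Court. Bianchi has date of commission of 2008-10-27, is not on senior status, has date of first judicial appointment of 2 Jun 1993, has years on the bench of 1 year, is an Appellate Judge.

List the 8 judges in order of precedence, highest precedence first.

Andersen, Kapoor, Haddad, Leclerc, Obi, Quinn, Bianchi, Ruiz

By office: Andersen and Kapoor (Justice of the Supreme Court); then Haddad, Leclerc, Obi and Quinn (Presiding Appellate Judge); then Bianchi and Ruiz (Appellate Judge).
Andersen and Kapoor are each not on senior status, so the next rule applies.
Among Andersen and Kapoor, by date of first judicial appointment (earlier first): Andersen (4 Apr 2004) before Kapoor (2 Jun 2011).
Haddad, Leclerc, Obi and Quinn are each not on senior status, so the next rule applies.
Among Haddad, Leclerc, Obi and Quinn, by date of first judicial appointment (earlier first): Haddad (3 Dec 1996) before Leclerc (6 May 2000) before Obi (15 Jun 2000) before Quinn (10 Feb 2001).
Bianchi and Ruiz are each not on senior status, so the next rule applies.
Among Bianchi and Ruiz, by date of first judicial appointment (earlier first): Bianchi (2 Jun 1993) before Ruiz (4 Jun 1998).
Full order: Andersen, Kapoor, Haddad, Leclerc, Obi, Quinn, Bianchi, Ruiz.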